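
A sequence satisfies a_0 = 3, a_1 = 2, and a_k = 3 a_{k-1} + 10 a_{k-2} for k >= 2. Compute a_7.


The characteristic equation is t^2 - 3 t - 10 = 0, with roots r_1 = 5 and r_2 = -2 (so c_1 = r_1 + r_2, c_2 = -r_1 r_2 as required).
One can use the closed form a_n = A r_1^n + B r_2^n, but direct iteration is more reliable:
a_0 = 3, a_1 = 2, a_2 = 36, a_3 = 128, a_4 = 744, a_5 = 3512, a_6 = 17976, a_7 = 89048.
So a_7 = 89048.

89048


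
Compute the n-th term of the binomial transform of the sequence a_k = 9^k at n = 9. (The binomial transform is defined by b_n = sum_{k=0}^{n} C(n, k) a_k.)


With a_k = 9^k, b_n = sum_{k=0}^{n} C(n, k) 9^k = (1 + 9)^n by the binomial theorem.
For n = 9: (1 + 9)^9 = 10^9 = 1000000000.

1000000000


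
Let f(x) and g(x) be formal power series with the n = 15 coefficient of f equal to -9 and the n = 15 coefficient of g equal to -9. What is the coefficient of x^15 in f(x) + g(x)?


Addition of formal power series is termwise.
The coefficient of x^15 in f + g = -9 + -9
= -18

-18


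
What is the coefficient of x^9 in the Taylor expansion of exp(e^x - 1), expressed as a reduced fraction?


exp(e^x - 1) = sum_{k>=0} Bell_k x^k / k!, where Bell_k is the k-th Bell number.
So the coefficient of x^9 is Bell_9 / 9!.
Computing: Bell_9 = 21147 and 9! = 362880, giving
21147/362880 = 1007/17280.

1007/17280


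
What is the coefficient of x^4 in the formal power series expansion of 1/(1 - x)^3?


The negative binomial / multiset identity is
1/(1 - x)^r = sum_{k>=0} C(k + r - 1, r - 1) x^k.
Here r = 3 and k = 4, so the coefficient is
C(4 + 2, 2) = C(6, 2)
= 15

15


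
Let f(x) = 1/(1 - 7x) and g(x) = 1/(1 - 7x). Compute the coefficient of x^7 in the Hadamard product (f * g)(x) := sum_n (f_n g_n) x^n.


f has coefficients f_k = 7^k and g has coefficients g_k = 7^k, so the Hadamard product has coefficient (f*g)_k = 7^k * 7^k = 49^k.
For k = 7: 49^7 = 678223072849.

678223072849


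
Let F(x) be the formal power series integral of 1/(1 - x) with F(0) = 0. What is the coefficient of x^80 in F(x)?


1/(1 - x) = sum_{k>=0} x^k. Integrating termwise and using F(0) = 0 gives
F(x) = sum_{k>=0} x^(k+1) / (k+1) = sum_{m>=1} x^m / m = -ln(1 - x).
So the coefficient of x^80 is 1/80 = 1/80.

1/80


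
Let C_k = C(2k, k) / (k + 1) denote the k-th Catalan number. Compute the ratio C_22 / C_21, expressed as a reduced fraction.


Using C_k = (2k)! / (k! (k+1)!), the ratio C_{k+1}/C_k simplifies to
C_{k+1}/C_k = [(2k+2)! / ((k+1)! (k+2)!)] * [k! (k+1)! / (2k)!]
 = (2k+2)(2k+1) / ((k+1)(k+2)) = 2(2k+1) / (k+2).
For k = 21: 2(2*21 + 1) / (21 + 2) = 86/23 = 86/23.

86/23


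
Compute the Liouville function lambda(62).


The Liouville function is lambda(k) = (-1)^Omega(k), where Omega(k) counts the prime factors of k with multiplicity.
Factoring: 62 = 2 * 31, so Omega(62) = 2.
lambda(62) = (-1)^2 = 1.

1


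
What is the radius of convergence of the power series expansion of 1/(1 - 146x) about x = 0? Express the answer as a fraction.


Expanding 1/(1 - 146x) = sum_{k>=0} 146^k x^k, the series converges when |146x| < 1, i.e., |x| < 1/146.
So the radius of convergence is 1/146 = 1/146.

1/146


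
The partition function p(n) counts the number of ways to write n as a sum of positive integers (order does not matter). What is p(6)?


Using the generating function prod_{k>=1} 1/(1-x^k), we compute p(6).
By dynamic programming over parts 1 through 6:
p(6) = 11

11


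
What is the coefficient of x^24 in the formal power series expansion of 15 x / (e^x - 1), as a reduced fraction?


The exponential generating function for Bernoulli numbers is
x / (e^x - 1) = sum_{k>=0} B_k x^k / k!.
So the coefficient of x^24 in 15 x / (e^x - 1) is 15 B_24 / 24!.
Computing: B_24 = -236364091/2730, 24! = 620448401733239439360000, giving
15 * -236364091/2730 / 620448401733239439360000 = -236364091/112921609115449577963520000.

-236364091/112921609115449577963520000


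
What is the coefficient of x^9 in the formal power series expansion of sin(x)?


The Maclaurin series is sin(t) = sum_{k>=0} (-1)^k t^(2k+1) / (2k+1)!, so substituting t = x, only odd powers of x are nonzero, with coefficient of x^(2k+1) equal to (-1)^k / (2k+1)!.
Write 9 = 2*4 + 1, giving the coefficient (-1)^4 / 9! = 1/362880 = 1/362880.

1/362880


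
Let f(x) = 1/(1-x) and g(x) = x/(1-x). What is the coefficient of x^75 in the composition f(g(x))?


First simplify the composition: f(g(x)) = 1/(1 - x/(1-x)) = (1-x)/((1-x) - x) = (1-x)/(1-2x).
Now extract the coefficient. Write (1-x)/(1-2x) = 1/(1-2x) - x/(1-2x).
The coefficient of x^n in 1/(1-2x) is 2^n, and in x/(1-2x) is 2^(n-1) (for n >= 1).
So the coefficient of x^75 is 2^75 - 2^74 = 37778931862957161709568 - 18889465931478580854784 = 18889465931478580854784.

18889465931478580854784


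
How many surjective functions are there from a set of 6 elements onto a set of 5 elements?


By inclusion-exclusion on which target elements are missed, the number of surjections from an n-set onto a k-set is
surj(n, k) = sum_{j=0}^{k} (-1)^j C(k, j) (k - j)^n.
Equivalently surj(n, k) = k! * S(n, k), where S(n, k) is the Stirling number of the second kind.
For n = 6, k = 5:
S(6, 5) = 15, so
surj = 5! * 15 = 120 * 15 = 1800.

1800


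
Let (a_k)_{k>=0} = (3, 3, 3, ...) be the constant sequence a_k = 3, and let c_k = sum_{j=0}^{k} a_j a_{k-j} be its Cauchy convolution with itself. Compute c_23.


Since a_j = 3 for all j >= 0, the convolution sum becomes
c_k = sum_{j=0}^{k} 3 * 3 = 9 * (k + 1).
Equivalently, the generating function of (a_k) is 3/(1 - x) and its square is 9/(1 - x)^2 = sum_{k>=0} 9(k + 1) x^k.
For k = 23: 9 * 24 = 216.

216


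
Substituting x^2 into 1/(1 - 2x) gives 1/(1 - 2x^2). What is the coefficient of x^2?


The coefficient of x^(2m) in 1/(1 - 2x^2) is 2^m.
With n = 2 = 2*1, the coefficient is 2^1 = 2.

2


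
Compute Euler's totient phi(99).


phi(n) counts integers in [1, n] coprime to n. Using the multiplicative formula phi(n) = n * prod_{p | n} (1 - 1/p):
99 = 3^2 * 11, so
phi(99) = 99 * (1 - 1/3) * (1 - 1/11) = 60.

60


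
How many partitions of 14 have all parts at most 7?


Using the generating function (1-x)^(-1)(1-x^2)^(-1)...(1-x^7)^(-1),
the coefficient of x^14 counts these restricted partitions.
Result = 105

105


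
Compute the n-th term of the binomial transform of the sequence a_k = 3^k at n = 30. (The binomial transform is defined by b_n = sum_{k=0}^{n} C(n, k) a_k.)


With a_k = 3^k, b_n = sum_{k=0}^{n} C(n, k) 3^k = (1 + 3)^n by the binomial theorem.
For n = 30: (1 + 3)^30 = 4^30 = 1152921504606846976.

1152921504606846976


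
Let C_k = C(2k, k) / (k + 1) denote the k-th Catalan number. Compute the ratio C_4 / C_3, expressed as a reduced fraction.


Using C_k = (2k)! / (k! (k+1)!), the ratio C_{k+1}/C_k simplifies to
C_{k+1}/C_k = [(2k+2)! / ((k+1)! (k+2)!)] * [k! (k+1)! / (2k)!]
 = (2k+2)(2k+1) / ((k+1)(k+2)) = 2(2k+1) / (k+2).
For k = 3: 2(2*3 + 1) / (3 + 2) = 14/5 = 14/5.

14/5


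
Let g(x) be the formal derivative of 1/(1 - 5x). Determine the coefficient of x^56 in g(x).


Differentiate termwise: d/dx sum_{k>=0} 5^k x^k = sum_{k>=1} k 5^k x^(k-1) = sum_{j>=0} (j+1) 5^(j+1) x^j.
Equivalently, d/dx [1/(1 - 5x)] = 5/(1 - 5x)^2.
For j = 56: 57 * 5^57 = 57 * 6938893903907228377647697925567626953125 = 395516952522712017525918781757354736328125.

395516952522712017525918781757354736328125


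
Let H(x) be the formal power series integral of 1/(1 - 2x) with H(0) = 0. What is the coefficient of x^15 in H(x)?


1/(1 - 2x) = sum_{k>=0} 2^k x^k. Integrating termwise with H(0) = 0:
H(x) = sum_{k>=0} 2^k x^(k+1) / (k+1) = sum_{m>=1} 2^(m-1) x^m / m.
For m = 15: 2^14/15 = 16384/15 = 16384/15.

16384/15


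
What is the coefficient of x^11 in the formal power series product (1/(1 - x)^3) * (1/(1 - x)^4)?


Combine the factors: (1/(1 - x)^3) * (1/(1 - x)^4) = 1/(1 - x)^7.
Then use 1/(1 - x)^r = sum_{k>=0} C(k + r - 1, r - 1) x^k with r = 7 and k = 11:
C(17, 6) = 12376.

12376


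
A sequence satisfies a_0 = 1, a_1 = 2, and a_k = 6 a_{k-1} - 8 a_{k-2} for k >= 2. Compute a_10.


The characteristic equation is t^2 - 6 t + 8 = 0, with roots r_1 = 4 and r_2 = 2 (so c_1 = r_1 + r_2, c_2 = -r_1 r_2 as required).
One can use the closed form a_n = A r_1^n + B r_2^n, but direct iteration is more reliable:
a_0 = 1, a_1 = 2, a_2 = 4, a_3 = 8, a_4 = 16, a_5 = 32, a_6 = 64, a_7 = 128, a_8 = 256, a_9 = 512, a_10 = 1024.
So a_10 = 1024.

1024


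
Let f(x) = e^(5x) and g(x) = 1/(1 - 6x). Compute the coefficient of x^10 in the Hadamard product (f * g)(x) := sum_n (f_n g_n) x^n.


Expanding: f_k = 5^k/k! (from e^(5x)) and g_k = 6^k (from 1/(1 - 6x)). So the Hadamard coefficient (f * g)_k = 5^k 6^k / k! = (30)^k / k!.
For k = 10: 30^10/10! = 590490000000000/3628800 = 1139062500/7.

1139062500/7


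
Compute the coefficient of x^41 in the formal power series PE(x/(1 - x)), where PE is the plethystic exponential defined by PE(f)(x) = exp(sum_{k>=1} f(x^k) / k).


For f(x) = x/(1 - x) we have
sum_{k>=1} f(x^k) / k = sum_{k>=1} (1/k) * x^k / (1 - x^k) = sum_{k, m >= 1} x^(k m) / k,
which after exponentiating simplifies to
PE(x/(1 - x)) = prod_{k>=1} 1 / (1 - x^k).
This is the generating function for the partition function p(n), so the coefficient of x^41 is p(41).
Computing p(41) by dynamic programming over parts 1, 2, ..., 41: p(41) = 44583.

44583


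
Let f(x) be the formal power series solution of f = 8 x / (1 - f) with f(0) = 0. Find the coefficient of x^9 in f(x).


Apply Lagrange inversion: f = 8 x * phi(f) with phi(t) = 1/(1 - t), so
[x^n] f = 8^n * (1/n) [t^(n-1)] phi(t)^n = 8^n * (1/n) [t^(n-1)] (1 - t)^(-n) = 8^n * (1/n) C(2n - 2, n - 1) = 8^n * C_{n-1}.
For n = 9: C_8 = C(16, 8) / 9 = 12870/9 = 1430.
With the 8^9 = 134217728 factor, the coefficient is 134217728 * 1430 = 191931351040.

191931351040


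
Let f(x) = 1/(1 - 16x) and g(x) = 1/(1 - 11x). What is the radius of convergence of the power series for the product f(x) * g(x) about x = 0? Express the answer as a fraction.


The radius of 1/(1 - 16x) is 1/16 (nearest singularity at x = 1/16), and the radius of 1/(1 - 11x) is 1/11.
The product f(x)*g(x) = 1/((1 - 16x)(1 - 11x)) has singularities at both 1/16 and 1/11, so its radius of convergence is the distance to the nearest one:
min(1/16, 1/11) = 1/16.

1/16


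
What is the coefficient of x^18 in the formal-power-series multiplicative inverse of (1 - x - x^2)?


Let the inverse be f(x) = sum_{k>=0} a_k x^k. From f(x) * (1 - x - x^2) = 1 and matching coefficients:
 x^0: a_0 = 1.
 x^1: a_1 - a_0 = 0, so a_1 = 1.
 x^k (k >= 2): a_k - a_{k-1} - a_{k-2} = 0, i.e. a_k = a_{k-1} + a_{k-2}.
This is the Fibonacci-type recurrence shifted so that a_0 = a_1 = 1.
Iterating: a_0=1, a_1=1, a_2=2, a_3=3, a_4=5, a_5=8, a_6=13, a_7=21, a_8=34, a_9=55, ...
a_18 = 4181.

4181


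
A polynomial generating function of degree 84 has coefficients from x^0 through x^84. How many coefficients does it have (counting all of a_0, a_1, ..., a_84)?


A polynomial of degree 84 takes the form a_0 + a_1 x + ... + a_84 x^84.
The number of coefficients is 84 + 1 = 85.

85


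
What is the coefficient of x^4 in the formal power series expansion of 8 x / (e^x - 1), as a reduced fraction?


The exponential generating function for Bernoulli numbers is
x / (e^x - 1) = sum_{k>=0} B_k x^k / k!.
So the coefficient of x^4 in 8 x / (e^x - 1) is 8 B_4 / 4!.
Computing: B_4 = -1/30, 4! = 24, giving
8 * -1/30 / 24 = -1/90.

-1/90


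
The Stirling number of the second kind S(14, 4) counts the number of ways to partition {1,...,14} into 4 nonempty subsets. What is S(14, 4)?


Using the explicit formula S(n,k) = (1/k!) sum_{j=0}^{k} (-1)^(k-j) C(k,j) j^n:
S(14, 4) = 10391745
Equivalently, S(n,k) is n! times the coefficient of x^n in the EGF (e^x - 1)^k / k!.

10391745


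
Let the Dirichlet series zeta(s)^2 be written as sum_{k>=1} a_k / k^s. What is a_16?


The Dirichlet convolution of the constant function 1 with itself gives (1 * 1)(k) = sum_{d | k} 1 = d(k), the number of positive divisors of k.
Since zeta(s) = sum_{k>=1} 1/k^s, we have zeta(s)^2 = sum_{k>=1} d(k)/k^s, so a_k = d(k).
For k = 16: the divisors are 1, 2, 4, 8, 16.
Count = 5.

5


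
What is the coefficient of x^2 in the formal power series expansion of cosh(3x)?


The Maclaurin series is cosh(t) = sum_{m>=0} t^(2m) / (2m)!, so substituting t = 3x, only even powers of x are nonzero, with coefficient of x^(2m) equal to 3^(2m) / (2m)!.
For x^2 the coefficient is 3^2/2! = 9/2 = 9/2.

9/2


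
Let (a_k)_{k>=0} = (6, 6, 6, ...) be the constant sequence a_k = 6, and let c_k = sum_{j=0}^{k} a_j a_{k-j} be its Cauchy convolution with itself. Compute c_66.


Since a_j = 6 for all j >= 0, the convolution sum becomes
c_k = sum_{j=0}^{k} 6 * 6 = 36 * (k + 1).
Equivalently, the generating function of (a_k) is 6/(1 - x) and its square is 36/(1 - x)^2 = sum_{k>=0} 36(k + 1) x^k.
For k = 66: 36 * 67 = 2412.

2412


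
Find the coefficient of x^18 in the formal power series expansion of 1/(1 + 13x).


Write 1/(1 + c x) = 1/(1 - (-c) x) and apply the geometric-series identity
1/(1 - y) = sum_{k>=0} y^k to get 1/(1 + c x) = sum_{k>=0} (-c)^k x^k.
So the coefficient of x^k is (-c)^k = (-1)^k * c^k.
Here c = 13 and k = 18:
(-13)^18 = 1 * 112455406951957393129 = 112455406951957393129

112455406951957393129


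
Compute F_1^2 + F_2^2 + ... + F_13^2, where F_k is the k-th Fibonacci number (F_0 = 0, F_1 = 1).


There is a standard identity sum_{k=0}^{N} F_k^2 = F_N * F_{N+1} (proved inductively from the telescoping relation F_k^2 = F_k F_{k+1} - F_{k-1} F_k). Then
sum_{k=1}^{13} F_k^2 = F_13 F_14 - F_0 F_1.
Computing: F_13 = 233, F_14 = 377, F_0 = 0, F_1 = 1.
Sum = 233 * 377 - 0 * 1 = 87841.

87841


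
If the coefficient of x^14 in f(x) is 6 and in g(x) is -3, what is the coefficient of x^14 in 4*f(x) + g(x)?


Scalar multiplication scales coefficients: 4 * 6 = 24.
Then add the g coefficient: 24 + -3
= 21

21


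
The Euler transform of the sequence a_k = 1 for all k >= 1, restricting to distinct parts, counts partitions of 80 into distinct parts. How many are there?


Partitions of 80 into distinct parts can be computed via generating function.
Product (1+x)(1+x^2)(1+x^3)...
The coefficient of x^80 = 77312

77312


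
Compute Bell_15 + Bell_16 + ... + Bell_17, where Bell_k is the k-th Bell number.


Recall Bell_k counts set partitions of a k-set (with Bell_0 = 1 by convention).
Bell_15 through Bell_17: 1382958545, 10480142147, 82864869804
Sum = 1382958545 + 10480142147 + 82864869804 = 94727970496.

94727970496


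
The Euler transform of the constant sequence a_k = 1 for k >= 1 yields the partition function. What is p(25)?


The Euler transform converts the sequence a_k = 1 into the number of integer partitions.
Using the recurrence or dynamic programming:
p(25) = 1958

1958


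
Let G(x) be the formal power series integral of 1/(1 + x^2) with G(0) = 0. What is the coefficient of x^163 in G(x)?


1/(1 + x^2) = sum_{j>=0} (-1)^j x^(2j). Integrating termwise with G(0) = 0:
G(x) = sum_{j>=0} (-1)^j x^(2j+1) / (2j+1) = arctan(x).
Only odd powers are nonzero. For x^163 write 163 = 2*81 + 1, giving
(-1)^81 / 163 = -1/163 = -1/163.

-1/163


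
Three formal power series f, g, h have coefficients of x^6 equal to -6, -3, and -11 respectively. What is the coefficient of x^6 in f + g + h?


Series addition is componentwise:
-6 + -3 + -11
= -20

-20


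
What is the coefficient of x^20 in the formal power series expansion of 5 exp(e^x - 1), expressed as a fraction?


exp(e^x - 1) is the exponential generating function for the Bell numbers Bell_k: exp(e^x - 1) = sum_{k>=0} Bell_k x^k / k!.
So the coefficient of x^20 in 5 exp(e^x - 1) is 5 Bell_20 / 20!.
Computing: Bell_20 = 51724158235372 and 20! = 2432902008176640000, giving
5 * 51724158235372/2432902008176640000 = 263898766507/2482553069568000.

263898766507/2482553069568000


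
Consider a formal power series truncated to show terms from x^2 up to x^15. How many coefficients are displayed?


From x^2 to x^15 inclusive, the count is 15 - 2 + 1 = 14.

14


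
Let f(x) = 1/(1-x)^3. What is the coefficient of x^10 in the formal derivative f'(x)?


Differentiate: d/dx [ 1/(1-x)^r ] = r / (1-x)^(r+1).
Here r = 3, so f'(x) = 3 / (1-x)^4.
The expansion of 1/(1-x)^(r+1) has coefficient of x^n equal to C(n+r, r).
So the coefficient of x^10 in f'(x) is
3 * C(13, 3) = 3 * 286 = 858

858


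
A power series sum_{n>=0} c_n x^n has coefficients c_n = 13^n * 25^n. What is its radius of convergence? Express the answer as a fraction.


By the root test (Cauchy-Hadamard), the radius is R = 1 / limsup_n |c_n|^(1/n).
Here |c_n|^(1/n) = (13^n * 25^n)^(1/n) = 13 * 25 = 325 for all n.
So R = 1/325 = 1/325.

1/325


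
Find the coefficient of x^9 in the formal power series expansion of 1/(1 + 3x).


Write 1/(1 + c x) = 1/(1 - (-c) x) and apply the geometric-series identity
1/(1 - y) = sum_{k>=0} y^k to get 1/(1 + c x) = sum_{k>=0} (-c)^k x^k.
So the coefficient of x^k is (-c)^k = (-1)^k * c^k.
Here c = 3 and k = 9:
(-3)^9 = -1 * 19683 = -19683

-19683


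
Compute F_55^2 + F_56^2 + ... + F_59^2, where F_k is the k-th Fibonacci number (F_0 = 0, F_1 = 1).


There is a standard identity sum_{k=0}^{N} F_k^2 = F_N * F_{N+1} (proved inductively from the telescoping relation F_k^2 = F_k F_{k+1} - F_{k-1} F_k). Then
sum_{k=55}^{59} F_k^2 = F_59 F_60 - F_54 F_55.
Computing: F_59 = 956722026041, F_60 = 1548008755920, F_54 = 86267571272, F_55 = 139583862445.
Sum = 956722026041 * 1548008755920 - 86267571272 * 139583862445 = 1468972512491095171232680.

1468972512491095171232680


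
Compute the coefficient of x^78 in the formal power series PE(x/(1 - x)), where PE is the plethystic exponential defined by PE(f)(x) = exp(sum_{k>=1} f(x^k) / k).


For f(x) = x/(1 - x) we have
sum_{k>=1} f(x^k) / k = sum_{k>=1} (1/k) * x^k / (1 - x^k) = sum_{k, m >= 1} x^(k m) / k,
which after exponentiating simplifies to
PE(x/(1 - x)) = prod_{k>=1} 1 / (1 - x^k).
This is the generating function for the partition function p(n), so the coefficient of x^78 is p(78).
Computing p(78) by dynamic programming over parts 1, 2, ..., 78: p(78) = 12132164.

12132164


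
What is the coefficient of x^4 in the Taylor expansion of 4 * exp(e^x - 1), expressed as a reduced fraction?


exp(e^x - 1) = sum_{k>=0} Bell_k x^k / k!, where Bell_k is the k-th Bell number.
So the coefficient of x^4 is 4 * Bell_4 / 4!.
Computing: Bell_4 = 15 and 4! = 24, giving
4 * 15/24 = 5/2.

5/2


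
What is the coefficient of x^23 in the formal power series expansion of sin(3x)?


The Maclaurin series is sin(t) = sum_{k>=0} (-1)^k t^(2k+1) / (2k+1)!, so substituting t = 3x, only odd powers of x are nonzero, with coefficient of x^(2k+1) equal to (-1)^k 3^(2k+1) / (2k+1)!.
Write 23 = 2*11 + 1, giving the coefficient (-1)^11 * 3^23 / 23! = -94143178827/25852016738884976640000 = -4782969/1313418520494080000.

-4782969/1313418520494080000


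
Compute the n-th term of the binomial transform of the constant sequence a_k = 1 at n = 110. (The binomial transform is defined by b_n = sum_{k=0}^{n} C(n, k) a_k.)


With a_k = 1 for all k, b_n = sum_{k=0}^{n} C(n, k) = 2^n by the binomial theorem.
For n = 110: 2^110 = 1298074214633706907132624082305024.

1298074214633706907132624082305024


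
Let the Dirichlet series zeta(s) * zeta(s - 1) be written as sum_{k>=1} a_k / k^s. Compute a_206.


Convolution gives a_k = sum_{d | k} d * 1 = sum_{d | k} d = sigma(k), the sum of positive divisors of k.
For k = 206, the divisors are 1, 2, 103, 206, so
sigma(206) = 1 + 2 + 103 + 206 = 312.

312


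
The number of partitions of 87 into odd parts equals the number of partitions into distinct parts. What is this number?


Computing partitions of 87 into odd parts (1, 3, 5, ...):
Using the generating function prod_{k>=0} 1/(1-x^(2k+1)),
the count is 145578

145578


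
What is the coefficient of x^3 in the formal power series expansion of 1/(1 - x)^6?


The expansion 1/(1 - x)^r = sum_{k>=0} C(k + r - 1, r - 1) x^k follows from the multiset / negative-binomial theorem (or from repeated differentiation of the geometric series).
For r = 6 and k = 3:
C(8, 5) = 40320 / (120 * 6) = 56.

56


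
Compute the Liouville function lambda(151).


The Liouville function is lambda(k) = (-1)^Omega(k), where Omega(k) counts the prime factors of k with multiplicity.
Factoring: 151 = 151, so Omega(151) = 1.
lambda(151) = (-1)^1 = -1.

-1


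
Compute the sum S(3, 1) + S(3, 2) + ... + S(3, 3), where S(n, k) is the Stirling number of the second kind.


By definition, S(n, k) counts partitions of an n-set into exactly k nonempty blocks.
Computing row n = 3 for k = 1..3:
S(3, k): 1, 3, 1
Sum = 5. (This equals Bell_3 since the sum runs over all k.)

5


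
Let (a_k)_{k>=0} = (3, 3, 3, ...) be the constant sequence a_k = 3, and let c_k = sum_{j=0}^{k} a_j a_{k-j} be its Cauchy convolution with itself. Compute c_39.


Since a_j = 3 for all j >= 0, the convolution sum becomes
c_k = sum_{j=0}^{k} 3 * 3 = 9 * (k + 1).
Equivalently, the generating function of (a_k) is 3/(1 - x) and its square is 9/(1 - x)^2 = sum_{k>=0} 9(k + 1) x^k.
For k = 39: 9 * 40 = 360.

360


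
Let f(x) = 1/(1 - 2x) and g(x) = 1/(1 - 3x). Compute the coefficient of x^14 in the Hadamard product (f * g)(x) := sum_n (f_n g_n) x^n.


f has coefficients f_k = 2^k and g has coefficients g_k = 3^k, so the Hadamard product has coefficient (f*g)_k = 2^k * 3^k = 6^k.
For k = 14: 6^14 = 78364164096.

78364164096


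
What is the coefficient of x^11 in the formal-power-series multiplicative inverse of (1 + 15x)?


The inverse is 1/(1 + 15x). Apply the geometric identity 1/(1 - y) = sum_{k>=0} y^k with y = -15x:
1/(1 + 15x) = sum_{k>=0} (-15)^k x^k.
So the coefficient of x^11 is (-15)^11 = -8649755859375.

-8649755859375


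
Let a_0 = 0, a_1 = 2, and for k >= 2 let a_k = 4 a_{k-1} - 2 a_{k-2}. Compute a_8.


Iterating the recurrence forward:
a_0 = 0
a_1 = 2
a_2 = 4*2 - 2*0 = 8
a_3 = 4*8 - 2*2 = 28
a_4 = 4*28 - 2*8 = 96
a_5 = 4*96 - 2*28 = 328
a_6 = 4*328 - 2*96 = 1120
a_7 = 4*1120 - 2*328 = 3824
a_8 = 4*3824 - 2*1120 = 13056
So a_8 = 13056.

13056


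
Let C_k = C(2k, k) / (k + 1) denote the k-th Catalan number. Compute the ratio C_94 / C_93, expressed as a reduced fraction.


Using C_k = (2k)! / (k! (k+1)!), the ratio C_{k+1}/C_k simplifies to
C_{k+1}/C_k = [(2k+2)! / ((k+1)! (k+2)!)] * [k! (k+1)! / (2k)!]
 = (2k+2)(2k+1) / ((k+1)(k+2)) = 2(2k+1) / (k+2).
For k = 93: 2(2*93 + 1) / (93 + 2) = 374/95 = 374/95.

374/95


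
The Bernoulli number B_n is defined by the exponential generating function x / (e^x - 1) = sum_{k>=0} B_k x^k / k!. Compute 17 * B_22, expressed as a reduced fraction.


Bernoulli numbers can also be computed recursively via B_0 = 1 and sum_{j=0}^{m} C(m+1, j) B_j = 0 for m >= 1. Odd-index Bernoulli numbers vanish for k >= 3.
Computing B_22 = 854513/138, so 17 * B_22 = 17 * 854513/138 = 14526721/138.

14526721/138


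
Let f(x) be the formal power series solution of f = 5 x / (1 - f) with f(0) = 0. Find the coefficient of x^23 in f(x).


Apply Lagrange inversion: f = 5 x * phi(f) with phi(t) = 1/(1 - t), so
[x^n] f = 5^n * (1/n) [t^(n-1)] phi(t)^n = 5^n * (1/n) [t^(n-1)] (1 - t)^(-n) = 5^n * (1/n) C(2n - 2, n - 1) = 5^n * C_{n-1}.
For n = 23: C_22 = C(44, 22) / 23 = 2104098963720/23 = 91482563640.
With the 5^23 = 11920928955078125 factor, the coefficient is 11920928955078125 * 91482563640 = 1090557141780853271484375000.

1090557141780853271484375000


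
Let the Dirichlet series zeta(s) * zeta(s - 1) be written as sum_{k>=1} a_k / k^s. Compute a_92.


Convolution gives a_k = sum_{d | k} d * 1 = sum_{d | k} d = sigma(k), the sum of positive divisors of k.
For k = 92, the divisors are 1, 2, 4, 23, 46, 92, so
sigma(92) = 1 + 2 + 4 + 23 + 46 + 92 = 168.

168


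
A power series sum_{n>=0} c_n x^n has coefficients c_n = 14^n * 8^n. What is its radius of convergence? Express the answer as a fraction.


By the root test (Cauchy-Hadamard), the radius is R = 1 / limsup_n |c_n|^(1/n).
Here |c_n|^(1/n) = (14^n * 8^n)^(1/n) = 14 * 8 = 112 for all n.
So R = 1/112 = 1/112.

1/112


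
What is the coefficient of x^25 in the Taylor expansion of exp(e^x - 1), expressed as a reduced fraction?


exp(e^x - 1) = sum_{k>=0} Bell_k x^k / k!, where Bell_k is the k-th Bell number.
So the coefficient of x^25 is Bell_25 / 25!.
Computing: Bell_25 = 4638590332229999353 and 25! = 15511210043330985984000000, giving
4638590332229999353/15511210043330985984000000 = 356814640940769181/1193170003333152768000000.

356814640940769181/1193170003333152768000000


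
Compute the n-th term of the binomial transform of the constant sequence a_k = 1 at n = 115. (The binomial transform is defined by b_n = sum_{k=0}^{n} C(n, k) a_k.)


With a_k = 1 for all k, b_n = sum_{k=0}^{n} C(n, k) = 2^n by the binomial theorem.
For n = 115: 2^115 = 41538374868278621028243970633760768.

41538374868278621028243970633760768


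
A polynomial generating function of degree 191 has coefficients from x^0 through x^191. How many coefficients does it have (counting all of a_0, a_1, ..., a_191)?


A polynomial of degree 191 takes the form a_0 + a_1 x + ... + a_191 x^191.
The number of coefficients is 191 + 1 = 192.

192


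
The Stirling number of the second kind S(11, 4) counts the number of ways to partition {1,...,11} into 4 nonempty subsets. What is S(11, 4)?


Using the explicit formula S(n,k) = (1/k!) sum_{j=0}^{k} (-1)^(k-j) C(k,j) j^n:
S(11, 4) = 145750
Equivalently, S(n,k) is n! times the coefficient of x^n in the EGF (e^x - 1)^k / k!.

145750


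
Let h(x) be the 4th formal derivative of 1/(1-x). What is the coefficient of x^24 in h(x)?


Differentiating 4 times: d^4/dx^4 [1/(1-x)] = 4!/(1-x)^5.
The expansion 1/(1-x)^5 = sum_{k>=0} C(k+4, 4) x^k, so the coefficient of x^n in 4!/(1-x)^5 is 4! * C(n+4, 4).
For n = 24: 24 * C(28, 4) = 24 * 20475 = 491400

491400


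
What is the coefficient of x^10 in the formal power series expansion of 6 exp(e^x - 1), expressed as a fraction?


exp(e^x - 1) is the exponential generating function for the Bell numbers Bell_k: exp(e^x - 1) = sum_{k>=0} Bell_k x^k / k!.
So the coefficient of x^10 in 6 exp(e^x - 1) is 6 Bell_10 / 10!.
Computing: Bell_10 = 115975 and 10! = 3628800, giving
6 * 115975/3628800 = 4639/24192.

4639/24192


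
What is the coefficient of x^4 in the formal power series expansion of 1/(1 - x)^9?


The negative binomial / multiset identity is
1/(1 - x)^r = sum_{k>=0} C(k + r - 1, r - 1) x^k.
Here r = 9 and k = 4, so the coefficient is
C(4 + 8, 8) = C(12, 8)
= 495

495


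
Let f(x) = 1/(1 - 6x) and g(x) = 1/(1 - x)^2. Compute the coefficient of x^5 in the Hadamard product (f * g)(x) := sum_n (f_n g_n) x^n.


f has coefficients f_k = 6^k. For g = 1/(1 - x)^2 the coefficient is g_k = C(k + 1, 1) = k + 1. The Hadamard coefficient is (f * g)_k = 6^k * (k + 1).
For k = 5: 6^5 * 6 = 7776 * 6 = 46656.

46656


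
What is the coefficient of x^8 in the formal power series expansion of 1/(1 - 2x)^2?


The general identity 1/(1 - c x)^r = sum_{k>=0} c^k C(k + r - 1, r - 1) x^k follows by substituting y = c x into 1/(1 - y)^r = sum_{k>=0} C(k + r - 1, r - 1) y^k.
For c = 2, r = 2, k = 8:
2^8 * C(9, 1) = 256 * 9 = 2304.

2304


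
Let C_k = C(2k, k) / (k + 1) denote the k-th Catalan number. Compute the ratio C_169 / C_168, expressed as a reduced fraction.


Using C_k = (2k)! / (k! (k+1)!), the ratio C_{k+1}/C_k simplifies to
C_{k+1}/C_k = [(2k+2)! / ((k+1)! (k+2)!)] * [k! (k+1)! / (2k)!]
 = (2k+2)(2k+1) / ((k+1)(k+2)) = 2(2k+1) / (k+2).
For k = 168: 2(2*168 + 1) / (168 + 2) = 674/170 = 337/85.

337/85


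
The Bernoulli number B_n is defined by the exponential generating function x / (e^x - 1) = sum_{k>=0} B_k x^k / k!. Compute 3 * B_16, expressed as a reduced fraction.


Bernoulli numbers can also be computed recursively via B_0 = 1 and sum_{j=0}^{m} C(m+1, j) B_j = 0 for m >= 1. Odd-index Bernoulli numbers vanish for k >= 3.
Computing B_16 = -3617/510, so 3 * B_16 = 3 * -3617/510 = -3617/170.

-3617/170


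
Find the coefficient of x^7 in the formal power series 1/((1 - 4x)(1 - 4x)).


By partial fractions or Cauchy convolution:
The coefficient equals sum_{k=0}^{7} 4^k * 4^(7-k).
= 131072

131072


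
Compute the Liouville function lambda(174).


The Liouville function is lambda(k) = (-1)^Omega(k), where Omega(k) counts the prime factors of k with multiplicity.
Factoring: 174 = 2 * 3 * 29, so Omega(174) = 3.
lambda(174) = (-1)^3 = -1.

-1


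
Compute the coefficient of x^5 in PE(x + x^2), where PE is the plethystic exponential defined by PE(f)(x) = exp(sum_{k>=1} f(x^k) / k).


With f(x) = x + x^2, the exponent is sum_{k>=1} (x^k + x^(2k)) / k = -ln(1 - x) - ln(1 - x^2). Exponentiating:
PE(x + x^2) = 1 / ((1 - x)(1 - x^2)).
This is the generating function for partitions of n into parts of size 1 or 2. The number of 2's can be any j in 0..2, and the rest are 1's, so
[x^5] = floor(5/2) + 1 = 3.

3


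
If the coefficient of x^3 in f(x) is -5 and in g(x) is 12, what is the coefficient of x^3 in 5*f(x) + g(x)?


Scalar multiplication scales coefficients: 5 * -5 = -25.
Then add the g coefficient: -25 + 12
= -13

-13


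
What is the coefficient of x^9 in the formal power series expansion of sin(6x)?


The Maclaurin series is sin(t) = sum_{k>=0} (-1)^k t^(2k+1) / (2k+1)!, so substituting t = 6x, only odd powers of x are nonzero, with coefficient of x^(2k+1) equal to (-1)^k 6^(2k+1) / (2k+1)!.
Write 9 = 2*4 + 1, giving the coefficient (-1)^4 * 6^9 / 9! = 10077696/362880 = 972/35.

972/35


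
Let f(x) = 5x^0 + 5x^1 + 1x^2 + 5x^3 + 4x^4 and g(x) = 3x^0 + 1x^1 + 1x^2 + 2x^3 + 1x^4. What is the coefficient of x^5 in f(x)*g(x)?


Cauchy product at x^5:
5*1 + 1*2 + 5*1 + 4*1
= 16

16


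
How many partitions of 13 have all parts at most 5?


Using the generating function (1-x)^(-1)(1-x^2)^(-1)...(1-x^5)^(-1),
the coefficient of x^13 counts these restricted partitions.
Result = 57

57


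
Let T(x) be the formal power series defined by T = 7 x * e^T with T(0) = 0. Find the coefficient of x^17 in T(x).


Apply the Lagrange inversion formula: if T = 7 x * phi(T) with phi(t) = e^t, then
[x^n] T = 7^n * (1/n) [t^(n-1)] phi(t)^n = 7^n * (1/n) [t^(n-1)] e^(n t) = 7^n * (1/n) * n^(n-1) / (n-1)! = 7^n * n^(n-1) / n!.
When c = 1 this is the Cayley count of rooted labeled trees on n vertices, divided by n!.
For n = 17: 7^17 * 17^16 / 17! = 232630513987207 * 48661191875666868481/355687428096000 = 13589529504521590732100867929799/426995712000.

13589529504521590732100867929799/426995712000


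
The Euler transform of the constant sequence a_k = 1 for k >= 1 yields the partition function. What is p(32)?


The Euler transform converts the sequence a_k = 1 into the number of integer partitions.
Using the recurrence or dynamic programming:
p(32) = 8349

8349


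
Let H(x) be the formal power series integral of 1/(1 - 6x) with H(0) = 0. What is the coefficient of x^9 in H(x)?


1/(1 - 6x) = sum_{k>=0} 6^k x^k. Integrating termwise with H(0) = 0:
H(x) = sum_{k>=0} 6^k x^(k+1) / (k+1) = sum_{m>=1} 6^(m-1) x^m / m.
For m = 9: 6^8/9 = 1679616/9 = 186624.

186624


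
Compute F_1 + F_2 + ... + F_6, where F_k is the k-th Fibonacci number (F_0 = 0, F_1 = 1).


Use the identity sum_{k=0}^{N} F_k = F_{N+2} - 1 (which follows from F_{k+2} - F_{k+1} = F_k). Then
sum_{k=1}^{6} F_k = (F_{8} - 1) - (F_{2} - 1) = F_{8} - F_{2}.
Computing: F_{8} = 21, F_{2} = 1, so
Sum = 21 - 1 = 20.

20


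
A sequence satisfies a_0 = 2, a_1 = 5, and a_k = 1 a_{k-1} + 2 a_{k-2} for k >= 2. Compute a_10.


The characteristic equation is t^2 - 1 t - 2 = 0, with roots r_1 = 2 and r_2 = -1 (so c_1 = r_1 + r_2, c_2 = -r_1 r_2 as required).
One can use the closed form a_n = A r_1^n + B r_2^n, but direct iteration is more reliable:
a_0 = 2, a_1 = 5, a_2 = 9, a_3 = 19, a_4 = 37, a_5 = 75, a_6 = 149, a_7 = 299, a_8 = 597, a_9 = 1195, a_10 = 2389.
So a_10 = 2389.

2389


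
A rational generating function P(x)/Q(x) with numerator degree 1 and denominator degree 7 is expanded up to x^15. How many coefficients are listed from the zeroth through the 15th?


Expanding up to x^15 gives the coefficients for x^0, x^1, ..., x^15.
That is 15 + 1 = 16 coefficients in total.

16


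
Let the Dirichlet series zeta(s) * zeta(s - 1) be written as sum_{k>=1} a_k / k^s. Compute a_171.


Convolution gives a_k = sum_{d | k} d * 1 = sum_{d | k} d = sigma(k), the sum of positive divisors of k.
For k = 171, the divisors are 1, 3, 9, 19, 57, 171, so
sigma(171) = 1 + 3 + 9 + 19 + 57 + 171 = 260.

260


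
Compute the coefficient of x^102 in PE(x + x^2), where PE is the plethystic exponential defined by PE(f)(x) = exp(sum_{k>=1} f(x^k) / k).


With f(x) = x + x^2, the exponent is sum_{k>=1} (x^k + x^(2k)) / k = -ln(1 - x) - ln(1 - x^2). Exponentiating:
PE(x + x^2) = 1 / ((1 - x)(1 - x^2)).
This is the generating function for partitions of n into parts of size 1 or 2. The number of 2's can be any j in 0..51, and the rest are 1's, so
[x^102] = floor(102/2) + 1 = 52.

52


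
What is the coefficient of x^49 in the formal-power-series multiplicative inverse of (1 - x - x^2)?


Let the inverse be f(x) = sum_{k>=0} a_k x^k. From f(x) * (1 - x - x^2) = 1 and matching coefficients:
 x^0: a_0 = 1.
 x^1: a_1 - a_0 = 0, so a_1 = 1.
 x^k (k >= 2): a_k - a_{k-1} - a_{k-2} = 0, i.e. a_k = a_{k-1} + a_{k-2}.
This is the Fibonacci-type recurrence shifted so that a_0 = a_1 = 1.
Iterating: a_0=1, a_1=1, a_2=2, a_3=3, a_4=5, a_5=8, a_6=13, a_7=21, a_8=34, a_9=55, ...
a_49 = 12586269025.

12586269025


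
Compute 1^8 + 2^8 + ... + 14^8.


This power sum has a closed form given by Faulhaber's formula
sum_{k=1}^{m} k^p = (1 / (p + 1)) * sum_{j=0}^{p} C(p + 1, j) B_j m^(p + 1 - j),
but for small m direct computation is fastest:
1 + 256 + 6561 + 65536 + 390625 + 1679616 + 5764801 + 16777216 + 43046721 + 100000000 + 214358881 + 429981696 + 815730721 + 1475789056 = 3103591687.

3103591687


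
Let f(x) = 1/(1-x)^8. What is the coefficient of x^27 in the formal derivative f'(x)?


Differentiate: d/dx [ 1/(1-x)^r ] = r / (1-x)^(r+1).
Here r = 8, so f'(x) = 8 / (1-x)^9.
The expansion of 1/(1-x)^(r+1) has coefficient of x^n equal to C(n+r, r).
So the coefficient of x^27 in f'(x) is
8 * C(35, 8) = 8 * 23535820 = 188286560

188286560


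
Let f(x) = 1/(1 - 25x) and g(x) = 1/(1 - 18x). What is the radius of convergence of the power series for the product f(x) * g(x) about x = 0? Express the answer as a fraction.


The radius of 1/(1 - 25x) is 1/25 (nearest singularity at x = 1/25), and the radius of 1/(1 - 18x) is 1/18.
The product f(x)*g(x) = 1/((1 - 25x)(1 - 18x)) has singularities at both 1/25 and 1/18, so its radius of convergence is the distance to the nearest one:
min(1/25, 1/18) = 1/25.

1/25


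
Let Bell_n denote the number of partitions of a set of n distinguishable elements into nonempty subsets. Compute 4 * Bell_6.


Bell_6 can be computed from the Bell triangle or from Dobinski's identity Bell_n = (1/e) * sum_{k>=0} k^n / k!.
Computing Bell_6 = 203.
Then 4 * 203 = 812.

812


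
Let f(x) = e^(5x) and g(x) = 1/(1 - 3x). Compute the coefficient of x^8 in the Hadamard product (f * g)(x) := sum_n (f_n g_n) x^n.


Expanding: f_k = 5^k/k! (from e^(5x)) and g_k = 3^k (from 1/(1 - 3x)). So the Hadamard coefficient (f * g)_k = 5^k 3^k / k! = (15)^k / k!.
For k = 8: 15^8/8! = 2562890625/40320 = 56953125/896.

56953125/896


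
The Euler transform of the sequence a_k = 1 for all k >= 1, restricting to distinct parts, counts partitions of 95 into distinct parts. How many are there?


Partitions of 95 into distinct parts can be computed via generating function.
Product (1+x)(1+x^2)(1+x^3)...
The coefficient of x^95 = 291874

291874


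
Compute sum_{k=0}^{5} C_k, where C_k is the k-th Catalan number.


C_0 through C_5: 1, 1, 2, 5, 14, 42
Sum = 1 + 1 + 2 + 5 + 14 + 42
= 65

65


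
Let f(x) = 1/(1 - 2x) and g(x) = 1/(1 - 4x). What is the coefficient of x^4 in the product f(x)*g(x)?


The coefficient of x^n in f*g is the Cauchy product: sum_{k=0}^{n} a^k * b^(n-k).
With a=2, b=4, n=4:
sum_{k=0}^{4} 2^k * 4^(4-k)
= 496

496


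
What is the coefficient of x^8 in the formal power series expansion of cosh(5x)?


The Maclaurin series is cosh(t) = sum_{m>=0} t^(2m) / (2m)!, so substituting t = 5x, only even powers of x are nonzero, with coefficient of x^(2m) equal to 5^(2m) / (2m)!.
For x^8 the coefficient is 5^8/8! = 390625/40320 = 78125/8064.

78125/8064


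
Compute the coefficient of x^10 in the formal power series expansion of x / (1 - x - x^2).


Let f(x) = sum_{k>=0} a_k x^k. Multiplying f(x) * (1 - x - x^2) = x and matching coefficients gives a_0 = 0, a_1 = 1, and a_k = a_{k-1} + a_{k-2} for k >= 2. These are the Fibonacci numbers F_k.
Iterating from F_0 = 0, F_1 = 1:
F_0=0, F_1=1, F_2=1, F_3=2, F_4=3, F_5=5, F_6=8, F_7=13, F_8=21, F_9=34, ...
F_10 = 55.

55


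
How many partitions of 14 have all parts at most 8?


Using the generating function (1-x)^(-1)(1-x^2)^(-1)...(1-x^8)^(-1),
the coefficient of x^14 counts these restricted partitions.
Result = 116

116


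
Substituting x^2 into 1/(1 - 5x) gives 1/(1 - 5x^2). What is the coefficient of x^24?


The coefficient of x^(2m) in 1/(1 - 5x^2) is 5^m.
With n = 24 = 2*12, the coefficient is 5^12 = 244140625.

244140625


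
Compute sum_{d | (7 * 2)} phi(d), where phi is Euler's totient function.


First, 7 * 2 = 14. One classical identity is sum_{d | n} phi(d) = n (each k in [1, n] has a unique gcd with n, and among the k's with gcd(k, n) = n/d there are phi(d) of them). So the sum equals 14. We also verify directly:
Divisors of 14: 1, 2, 7, 14.
phi values: 1, 1, 6, 6.
Sum = 14.

14


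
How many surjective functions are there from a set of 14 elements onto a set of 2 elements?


By inclusion-exclusion on which target elements are missed, the number of surjections from an n-set onto a k-set is
surj(n, k) = sum_{j=0}^{k} (-1)^j C(k, j) (k - j)^n.
Equivalently surj(n, k) = k! * S(n, k), where S(n, k) is the Stirling number of the second kind.
For n = 14, k = 2:
S(14, 2) = 8191, so
surj = 2! * 8191 = 2 * 8191 = 16382.

16382


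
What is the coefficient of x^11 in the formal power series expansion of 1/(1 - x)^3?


The negative binomial / multiset identity is
1/(1 - x)^r = sum_{k>=0} C(k + r - 1, r - 1) x^k.
Here r = 3 and k = 11, so the coefficient is
C(11 + 2, 2) = C(13, 2)
= 78

78


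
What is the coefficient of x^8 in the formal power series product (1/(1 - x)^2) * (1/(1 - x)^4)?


Combine the factors: (1/(1 - x)^2) * (1/(1 - x)^4) = 1/(1 - x)^6.
Then use 1/(1 - x)^r = sum_{k>=0} C(k + r - 1, r - 1) x^k with r = 6 and k = 8:
C(13, 5) = 1287.

1287


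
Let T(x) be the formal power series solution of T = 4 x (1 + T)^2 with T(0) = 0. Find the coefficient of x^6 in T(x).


Apply the Lagrange inversion formula: if T = 4 x * phi(T) with phi(t) = (1 + t)^2, then [x^n] T = 4^n * (1/n) [t^(n-1)] phi(t)^n = 4^n * (1/n) [t^(n-1)] (1 + t)^(2n) = 4^n * (1/n) C(2n, n-1).
Using the identity C(2n, n-1) = C(2n, n) * n / (n+1), the unscaled factor equals C(2n, n) / (n+1) = C_n, the n-th Catalan number.
For n = 6: C_6 = C(12, 6) / 7 = 924/7 = 132.
With the 4^6 = 4096 factor, the coefficient is 4096 * 132 = 540672.

540672


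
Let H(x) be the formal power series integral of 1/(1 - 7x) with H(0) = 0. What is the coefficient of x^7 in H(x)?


1/(1 - 7x) = sum_{k>=0} 7^k x^k. Integrating termwise with H(0) = 0:
H(x) = sum_{k>=0} 7^k x^(k+1) / (k+1) = sum_{m>=1} 7^(m-1) x^m / m.
For m = 7: 7^6/7 = 117649/7 = 16807.

16807


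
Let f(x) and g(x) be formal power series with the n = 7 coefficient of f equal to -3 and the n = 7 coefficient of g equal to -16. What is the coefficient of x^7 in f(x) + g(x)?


Addition of formal power series is termwise.
The coefficient of x^7 in f + g = -3 + -16
= -19

-19
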